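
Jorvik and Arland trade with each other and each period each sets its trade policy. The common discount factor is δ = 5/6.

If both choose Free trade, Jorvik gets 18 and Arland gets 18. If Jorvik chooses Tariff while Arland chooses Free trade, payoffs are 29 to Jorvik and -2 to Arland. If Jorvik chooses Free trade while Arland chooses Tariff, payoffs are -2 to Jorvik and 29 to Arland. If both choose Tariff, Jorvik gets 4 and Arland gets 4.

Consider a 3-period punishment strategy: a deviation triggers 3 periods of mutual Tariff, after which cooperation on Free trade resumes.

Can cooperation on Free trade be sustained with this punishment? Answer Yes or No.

Yes

IC: δ+…+δ^3 ≥ (29−18)/(18−4) = 11/14.
At δ = 5/6: partial sum = 2.1065 ≥ 0.7857. Cooperation sustainable.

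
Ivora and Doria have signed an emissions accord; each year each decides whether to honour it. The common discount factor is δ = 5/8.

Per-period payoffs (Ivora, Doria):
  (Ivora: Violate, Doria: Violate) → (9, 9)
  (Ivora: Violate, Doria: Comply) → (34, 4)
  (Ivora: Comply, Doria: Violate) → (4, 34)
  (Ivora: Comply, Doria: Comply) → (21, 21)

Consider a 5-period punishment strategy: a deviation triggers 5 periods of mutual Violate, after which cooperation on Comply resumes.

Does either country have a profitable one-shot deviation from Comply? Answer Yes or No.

Comparing payoff streams over the 6 periods until play realigns: cooperate → 21(1+δ+…+δ^5); deviate → 34 + 9(δ+…+δ^5).
Cooperation is sustained iff (21−9)(δ+…+δ^5) ≥ 34−21.
δ+…+δ^5 = 5/8·(1−(5/8)^5)/(1−5/8) = 1.5077, and (34−21)/(21−9) = 1.0833.
1.5077 ≥ 1.0833, so cooperation is sustainable.

No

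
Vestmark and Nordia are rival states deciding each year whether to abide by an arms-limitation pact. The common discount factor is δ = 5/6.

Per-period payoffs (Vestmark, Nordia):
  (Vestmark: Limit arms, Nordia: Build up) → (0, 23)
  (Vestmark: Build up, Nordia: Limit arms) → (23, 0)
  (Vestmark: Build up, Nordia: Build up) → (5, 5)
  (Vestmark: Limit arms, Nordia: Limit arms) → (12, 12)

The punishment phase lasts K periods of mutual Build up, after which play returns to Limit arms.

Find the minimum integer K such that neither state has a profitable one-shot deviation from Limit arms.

Need Σ_{k=1}^{K} δ^k ≥ (23−12)/(12−5) = 1.5714 at δ = 5/6.
At K = 2 the sum is 1.5278 < 1.5714; at K = 3 it is 2.1065 ≥ 1.5714.
So the minimum punishment length is K = 3.

3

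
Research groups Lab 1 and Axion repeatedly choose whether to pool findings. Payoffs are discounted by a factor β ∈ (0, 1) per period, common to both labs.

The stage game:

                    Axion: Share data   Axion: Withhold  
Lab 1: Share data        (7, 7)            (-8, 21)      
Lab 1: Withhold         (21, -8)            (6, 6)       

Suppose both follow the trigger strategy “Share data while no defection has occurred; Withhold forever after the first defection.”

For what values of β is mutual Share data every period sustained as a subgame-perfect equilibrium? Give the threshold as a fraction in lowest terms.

One-period gain from deviating is 21 − 7 = 14. The loss is 7 − 6 = 1 in every subsequent period, with present value 1·β/(1−β).
Deviation is unprofitable when 1·β/(1−β) ≥ 14, i.e. β/(1−β) ≥ 14.
Equivalently β ≥ 14/(14+1) = 14/15.

14/15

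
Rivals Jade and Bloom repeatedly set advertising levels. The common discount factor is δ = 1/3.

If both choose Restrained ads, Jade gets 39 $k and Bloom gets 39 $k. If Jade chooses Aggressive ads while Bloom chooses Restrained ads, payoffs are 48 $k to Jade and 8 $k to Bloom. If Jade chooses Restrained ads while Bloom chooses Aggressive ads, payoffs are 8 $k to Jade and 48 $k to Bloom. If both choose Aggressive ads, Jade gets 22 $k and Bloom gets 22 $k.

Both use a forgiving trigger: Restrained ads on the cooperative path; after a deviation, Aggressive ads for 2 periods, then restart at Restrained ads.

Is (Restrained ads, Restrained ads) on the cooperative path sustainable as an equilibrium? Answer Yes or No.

No

A one-shot deviation gives 48 now, then 22 for 2 periods, then back to 39.
Gain from deviating: (48−39) today; loss: (39−22) in each of the next 2 periods.
No-deviation condition: (39−22)(δ+…+δ^2) ≥ 48−39, i.e. δ+…+δ^2 ≥ 9/17.
At δ = 1/3: δ+…+δ^2 = 0.4444 < 0.5294.
So cooperation is not sustainable.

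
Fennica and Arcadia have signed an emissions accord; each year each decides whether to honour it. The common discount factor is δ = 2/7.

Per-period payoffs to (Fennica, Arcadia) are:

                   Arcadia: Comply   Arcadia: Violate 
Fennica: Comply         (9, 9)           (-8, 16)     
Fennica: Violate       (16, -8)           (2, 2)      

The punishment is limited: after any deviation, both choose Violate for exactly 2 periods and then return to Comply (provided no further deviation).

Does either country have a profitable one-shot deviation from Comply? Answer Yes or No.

Yes

A one-shot deviation gives 16 now, then 2 for 2 periods, then back to 9.
Gain from deviating: (16−9) today; loss: (9−2) in each of the next 2 periods.
No-deviation condition: (9−2)(δ+…+δ^2) ≥ 16−9, i.e. δ+…+δ^2 ≥ 1.
At δ = 2/7: δ+…+δ^2 = 0.3673 < 1.0000.
So cooperation is not sustainable.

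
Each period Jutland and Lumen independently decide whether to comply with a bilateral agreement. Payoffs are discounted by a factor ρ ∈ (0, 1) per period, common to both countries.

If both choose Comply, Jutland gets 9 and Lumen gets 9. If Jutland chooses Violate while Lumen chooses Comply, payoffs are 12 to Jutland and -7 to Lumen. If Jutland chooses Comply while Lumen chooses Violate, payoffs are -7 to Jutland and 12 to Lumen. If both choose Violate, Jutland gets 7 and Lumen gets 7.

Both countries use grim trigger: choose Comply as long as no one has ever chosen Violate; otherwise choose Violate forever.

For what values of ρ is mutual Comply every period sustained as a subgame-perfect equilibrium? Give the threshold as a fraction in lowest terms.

3/5

Under grim trigger the critical discount factor is (T−C)/(T−P) with T = 12, C = 9, P = 7.
ρ* = (12−9)/(12−7) = 3/5.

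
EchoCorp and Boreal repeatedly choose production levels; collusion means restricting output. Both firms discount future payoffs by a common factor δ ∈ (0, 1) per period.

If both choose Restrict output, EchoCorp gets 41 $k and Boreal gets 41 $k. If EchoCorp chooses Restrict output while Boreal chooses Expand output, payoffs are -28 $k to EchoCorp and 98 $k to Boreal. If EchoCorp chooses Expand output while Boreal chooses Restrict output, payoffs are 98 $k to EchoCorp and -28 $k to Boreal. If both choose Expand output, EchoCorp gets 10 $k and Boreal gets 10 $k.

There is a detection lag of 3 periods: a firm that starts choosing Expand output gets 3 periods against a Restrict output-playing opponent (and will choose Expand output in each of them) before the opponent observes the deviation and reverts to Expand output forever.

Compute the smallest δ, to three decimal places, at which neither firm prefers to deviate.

The best deviation is to choose Expand output for all 3 undetected periods, earning 98 each, then 10 forever once detected.
Deviation value: 98(1−δ^3)/(1−δ) + 10δ^3/(1−δ); cooperation value: 41/(1−δ).
IC: 41 ≥ 98(1−δ^3) + 10δ^3 = 98 − 88δ^3.
So δ^3 ≥ 57/88, giving δ ≥ (57/88)^(1/3) ≈ 0.865.

0.865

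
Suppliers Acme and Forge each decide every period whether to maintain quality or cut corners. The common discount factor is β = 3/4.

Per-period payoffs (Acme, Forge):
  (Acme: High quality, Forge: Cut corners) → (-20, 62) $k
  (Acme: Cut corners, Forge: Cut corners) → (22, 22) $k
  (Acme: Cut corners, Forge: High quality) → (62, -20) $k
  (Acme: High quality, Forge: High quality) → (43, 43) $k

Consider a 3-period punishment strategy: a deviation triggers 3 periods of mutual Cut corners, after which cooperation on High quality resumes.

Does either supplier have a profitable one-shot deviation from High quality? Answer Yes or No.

No

A one-shot deviation gives 62 now, then 22 for 3 periods, then back to 43.
Gain from deviating: (62−43) today; loss: (43−22) in each of the next 3 periods.
No-deviation condition: (43−22)(β+…+β^3) ≥ 62−43, i.e. β+…+β^3 ≥ 19/21.
At β = 3/4: β+…+β^3 = 1.7344 ≥ 0.9048.
So cooperation is sustainable.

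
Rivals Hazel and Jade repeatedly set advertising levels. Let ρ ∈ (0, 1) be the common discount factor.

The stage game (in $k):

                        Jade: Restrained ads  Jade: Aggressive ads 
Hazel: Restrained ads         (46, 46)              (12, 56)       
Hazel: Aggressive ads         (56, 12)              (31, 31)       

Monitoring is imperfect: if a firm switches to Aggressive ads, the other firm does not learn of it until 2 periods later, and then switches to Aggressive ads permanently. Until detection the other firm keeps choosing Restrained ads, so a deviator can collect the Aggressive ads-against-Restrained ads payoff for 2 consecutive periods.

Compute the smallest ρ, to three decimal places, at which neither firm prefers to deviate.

0.632

Deviating for the 2 undetected periods gains 56−46 = 10 per period over cooperation, then loses 46−31 = 15 per period forever once punishment starts.
Gain: 10(1 + ρ + … + ρ^1); loss: 15·ρ^2/(1−ρ).
No profitable deviation ⇔ 10(1−ρ^2) ≤ 15·ρ^2, i.e. ρ^2 ≥ 10/(10+15) = 2/5.
Hence ρ ≥ (2/5)^(1/2) ≈ 0.632.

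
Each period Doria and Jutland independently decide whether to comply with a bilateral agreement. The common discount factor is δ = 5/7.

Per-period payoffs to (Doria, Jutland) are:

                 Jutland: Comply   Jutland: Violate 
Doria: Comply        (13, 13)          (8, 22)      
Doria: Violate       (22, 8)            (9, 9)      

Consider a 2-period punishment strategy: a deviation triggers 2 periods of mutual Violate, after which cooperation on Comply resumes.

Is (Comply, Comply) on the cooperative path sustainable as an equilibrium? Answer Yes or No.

No

Comparing payoff streams over the 3 periods until play realigns: cooperate → 13(1+δ+…+δ^2); deviate → 22 + 9(δ+…+δ^2).
Cooperation is sustained iff (13−9)(δ+…+δ^2) ≥ 22−13.
δ+…+δ^2 = 5/7·(1−(5/7)^2)/(1−5/7) = 1.2245, and (22−13)/(13−9) = 2.2500.
1.2245 < 2.2500, so cooperation is not sustainable.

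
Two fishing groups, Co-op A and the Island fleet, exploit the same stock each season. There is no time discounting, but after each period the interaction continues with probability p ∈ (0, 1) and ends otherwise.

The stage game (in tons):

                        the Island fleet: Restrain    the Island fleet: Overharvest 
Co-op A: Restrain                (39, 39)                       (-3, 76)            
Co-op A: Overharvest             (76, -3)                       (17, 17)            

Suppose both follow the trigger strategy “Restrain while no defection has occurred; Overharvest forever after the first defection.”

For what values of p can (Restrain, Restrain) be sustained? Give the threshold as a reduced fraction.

37/59

Expected cooperation value is 39 + p·39 + p²·39 + … = 39/(1−p); deviation gives 76 + p·17/(1−p).
39 ≥ 76(1−p) + 17p ⇒ 59p ≥ 37 ⇒ p ≥ 37/59.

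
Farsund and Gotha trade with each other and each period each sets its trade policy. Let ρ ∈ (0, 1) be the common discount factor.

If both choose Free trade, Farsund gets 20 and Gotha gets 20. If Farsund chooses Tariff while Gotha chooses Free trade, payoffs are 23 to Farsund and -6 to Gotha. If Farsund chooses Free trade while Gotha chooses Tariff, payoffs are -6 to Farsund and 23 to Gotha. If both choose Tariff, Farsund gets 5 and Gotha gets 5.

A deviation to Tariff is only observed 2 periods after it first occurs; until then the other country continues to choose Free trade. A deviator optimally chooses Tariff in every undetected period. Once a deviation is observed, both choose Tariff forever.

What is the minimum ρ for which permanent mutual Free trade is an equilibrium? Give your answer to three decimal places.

0.408

A deviator earns 23 for 2 periods, then 5 forever; cooperating earns 20 forever. Multiplying the IC by (1−ρ):
20 ≥ 23(1−ρ^2) + 5ρ^2, so 18·ρ^2 ≥ 3 and ρ^2 ≥ 1/6.
ρ ≥ (1/6)^(1/2) ≈ 0.408.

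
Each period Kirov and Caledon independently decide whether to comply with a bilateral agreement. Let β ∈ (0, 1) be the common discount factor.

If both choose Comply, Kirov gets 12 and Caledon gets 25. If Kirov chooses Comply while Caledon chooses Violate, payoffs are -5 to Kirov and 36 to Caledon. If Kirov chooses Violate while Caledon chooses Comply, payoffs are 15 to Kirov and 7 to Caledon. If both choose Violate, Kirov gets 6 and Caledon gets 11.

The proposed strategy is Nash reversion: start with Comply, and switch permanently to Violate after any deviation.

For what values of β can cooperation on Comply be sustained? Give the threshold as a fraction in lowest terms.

For Kirov: deviation gain 15−12 = 3, per-period punishment loss 12−6 = 6. IC gives β ≥ 3/9 = 1/3.
For Caledon: gain 11, loss 14 per period, so β ≥ 11/25.
The tighter constraint is Caledon's, so cooperation needs β ≥ 11/25.

11/25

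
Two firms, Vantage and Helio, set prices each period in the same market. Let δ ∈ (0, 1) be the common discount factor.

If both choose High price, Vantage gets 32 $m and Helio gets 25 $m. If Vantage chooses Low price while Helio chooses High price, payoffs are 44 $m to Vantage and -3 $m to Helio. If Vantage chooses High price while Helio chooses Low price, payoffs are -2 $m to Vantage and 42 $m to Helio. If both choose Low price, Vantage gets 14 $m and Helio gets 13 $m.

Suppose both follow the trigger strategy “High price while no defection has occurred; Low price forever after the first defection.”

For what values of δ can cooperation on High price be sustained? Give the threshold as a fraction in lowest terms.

Vantage: cooperation gives 32 each period; deviation gives 44 once then 14 forever.
  32/(1−δ) ≥ 44 + 14δ/(1−δ) ⇒ δ ≥ 12/30 = 2/5.
Helio: cooperation gives 25 each period; deviation gives 42 once then 13 forever.
  δ ≥ 17/29.
Both must hold, so the binding constraint is Helio's: δ ≥ 17/29.

17/29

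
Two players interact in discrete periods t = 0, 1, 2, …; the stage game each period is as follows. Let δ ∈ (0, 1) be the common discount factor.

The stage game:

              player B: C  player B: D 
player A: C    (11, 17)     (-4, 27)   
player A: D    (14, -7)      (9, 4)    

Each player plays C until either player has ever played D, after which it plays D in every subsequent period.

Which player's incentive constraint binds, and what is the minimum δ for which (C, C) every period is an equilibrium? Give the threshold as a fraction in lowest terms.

player A; δ ≥ 3/5

player A: cooperation gives 11 each period; deviation gives 14 once then 9 forever.
  11/(1−δ) ≥ 14 + 9δ/(1−δ) ⇒ δ ≥ 3/5.
player B: cooperation gives 17 each period; deviation gives 27 once then 4 forever.
  δ ≥ 10/23.
Both must hold, so the binding constraint is player A's: δ ≥ 3/5.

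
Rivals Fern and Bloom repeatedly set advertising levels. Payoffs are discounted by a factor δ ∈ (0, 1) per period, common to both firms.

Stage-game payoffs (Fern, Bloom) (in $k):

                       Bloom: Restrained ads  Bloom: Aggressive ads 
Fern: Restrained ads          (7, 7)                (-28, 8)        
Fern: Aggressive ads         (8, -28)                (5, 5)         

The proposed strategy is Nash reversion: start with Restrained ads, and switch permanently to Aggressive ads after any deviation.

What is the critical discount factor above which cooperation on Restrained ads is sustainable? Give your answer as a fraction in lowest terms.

1/3

7/(1−δ) ≥ 8 + 5δ/(1−δ)
7 ≥ 8 − 3δ
δ ≥ 1/3.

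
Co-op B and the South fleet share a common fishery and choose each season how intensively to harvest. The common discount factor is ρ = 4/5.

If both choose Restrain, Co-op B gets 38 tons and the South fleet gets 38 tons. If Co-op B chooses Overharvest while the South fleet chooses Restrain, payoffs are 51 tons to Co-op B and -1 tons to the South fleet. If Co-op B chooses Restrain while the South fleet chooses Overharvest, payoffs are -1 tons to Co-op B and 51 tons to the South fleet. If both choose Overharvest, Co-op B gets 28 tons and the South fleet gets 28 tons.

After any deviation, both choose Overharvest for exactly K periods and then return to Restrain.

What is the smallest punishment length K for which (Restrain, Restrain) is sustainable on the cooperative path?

No profitable deviation requires (38−28)(ρ+…+ρ^K) ≥ 51−38, i.e. ρ+…+ρ^K ≥ 13/10 ≈ 1.3000.
With ρ = 4/5, the partial sums are K=1: 0.8000, K=2: 1.4400.
K = 2 is the first length at which the sum reaches 1.3000.

2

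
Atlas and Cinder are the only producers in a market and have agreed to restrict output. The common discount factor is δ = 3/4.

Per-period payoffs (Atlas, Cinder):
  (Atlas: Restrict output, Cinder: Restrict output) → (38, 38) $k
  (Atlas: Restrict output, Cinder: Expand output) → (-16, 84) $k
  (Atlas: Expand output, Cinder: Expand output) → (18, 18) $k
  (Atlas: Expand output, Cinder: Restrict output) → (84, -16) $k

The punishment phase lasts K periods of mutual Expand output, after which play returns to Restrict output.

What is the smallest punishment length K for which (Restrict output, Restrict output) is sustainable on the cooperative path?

IC: δ(1−δ^K)/(1−δ) ≥ (84−38)/(38−18) = 23/10.
With δ = 3/4: need 1 − δ^K ≥ 23/10·(1−3/4)/(3/4), i.e. δ^K ≤ 0.2333.
Since (3/4)^5 = 0.2373 and (3/4)^6 = 0.1780, the smallest such K is 6.

6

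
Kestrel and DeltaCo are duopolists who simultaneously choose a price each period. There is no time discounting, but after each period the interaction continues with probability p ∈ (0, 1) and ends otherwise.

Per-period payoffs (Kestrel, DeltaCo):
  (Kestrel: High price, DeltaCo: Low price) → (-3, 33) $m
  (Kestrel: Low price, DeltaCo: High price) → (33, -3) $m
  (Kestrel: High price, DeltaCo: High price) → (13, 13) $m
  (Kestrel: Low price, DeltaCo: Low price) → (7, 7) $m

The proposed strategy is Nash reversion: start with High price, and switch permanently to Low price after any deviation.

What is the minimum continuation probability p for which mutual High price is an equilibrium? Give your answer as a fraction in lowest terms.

10/13

With no time discounting, the continuation probability p plays the role of the discount factor.
Grim-trigger IC: 13/(1−p) ≥ 33 + 7p/(1−p) ⇒ p ≥ (33−13)/(33−7) = 10/13.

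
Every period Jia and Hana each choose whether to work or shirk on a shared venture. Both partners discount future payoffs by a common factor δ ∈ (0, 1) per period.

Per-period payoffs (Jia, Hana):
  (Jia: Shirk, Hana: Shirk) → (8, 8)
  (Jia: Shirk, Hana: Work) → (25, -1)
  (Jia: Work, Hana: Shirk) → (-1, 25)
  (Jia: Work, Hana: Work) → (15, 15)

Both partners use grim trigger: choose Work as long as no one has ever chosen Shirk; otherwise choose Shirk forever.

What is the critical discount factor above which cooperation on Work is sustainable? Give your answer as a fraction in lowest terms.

10/17

One-period gain from deviating is 25 − 15 = 10. The loss is 15 − 8 = 7 in every subsequent period, with present value 7·δ/(1−δ).
Deviation is unprofitable when 7·δ/(1−δ) ≥ 10, i.e. δ/(1−δ) ≥ 10/7.
Equivalently δ ≥ 10/(10+7) = 10/17.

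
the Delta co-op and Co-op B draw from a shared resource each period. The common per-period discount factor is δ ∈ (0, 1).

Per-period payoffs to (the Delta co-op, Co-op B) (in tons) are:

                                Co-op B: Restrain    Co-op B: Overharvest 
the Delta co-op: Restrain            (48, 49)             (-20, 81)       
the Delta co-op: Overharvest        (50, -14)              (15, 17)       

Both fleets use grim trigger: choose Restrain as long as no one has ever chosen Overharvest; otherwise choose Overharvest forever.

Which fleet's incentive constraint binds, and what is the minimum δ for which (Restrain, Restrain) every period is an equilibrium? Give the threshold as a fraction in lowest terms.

the Delta co-op's threshold: (50−48)/(50−15) = 2/35.
Co-op B's threshold: (81−49)/(81−17) = 1/2.
2/35 < 1/2, so Co-op B binds and δ* = 1/2.

Co-op B; δ ≥ 1/2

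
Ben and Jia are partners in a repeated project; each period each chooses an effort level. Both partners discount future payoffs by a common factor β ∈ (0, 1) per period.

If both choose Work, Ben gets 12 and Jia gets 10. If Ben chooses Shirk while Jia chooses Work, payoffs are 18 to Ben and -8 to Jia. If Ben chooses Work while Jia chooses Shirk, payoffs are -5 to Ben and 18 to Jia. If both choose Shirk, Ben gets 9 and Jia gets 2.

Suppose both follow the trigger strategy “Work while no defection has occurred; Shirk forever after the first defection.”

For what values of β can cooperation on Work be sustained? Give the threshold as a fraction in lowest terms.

2/3

Ben: cooperation gives 12 each period; deviation gives 18 once then 9 forever.
  12/(1−β) ≥ 18 + 9β/(1−β) ⇒ β ≥ 6/9 = 2/3.
Jia: cooperation gives 10 each period; deviation gives 18 once then 2 forever.
  β ≥ 8/16 = 1/2.
Both must hold, so the binding constraint is Ben's: β ≥ 2/3.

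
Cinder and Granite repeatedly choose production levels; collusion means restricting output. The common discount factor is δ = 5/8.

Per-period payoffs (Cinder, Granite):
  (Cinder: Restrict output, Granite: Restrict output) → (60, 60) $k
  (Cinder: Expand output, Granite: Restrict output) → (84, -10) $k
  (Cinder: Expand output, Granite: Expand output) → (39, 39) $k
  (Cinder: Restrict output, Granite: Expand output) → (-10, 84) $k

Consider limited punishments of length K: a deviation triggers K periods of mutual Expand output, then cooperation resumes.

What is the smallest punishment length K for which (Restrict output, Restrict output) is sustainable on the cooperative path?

No profitable deviation requires (60−39)(δ+…+δ^K) ≥ 84−60, i.e. δ+…+δ^K ≥ 8/7 ≈ 1.1429.
With δ = 5/8, the partial sums are K=1: 0.6250, K=2: 1.0156, K=3: 1.2598.
K = 3 is the first length at which the sum reaches 1.1429.

3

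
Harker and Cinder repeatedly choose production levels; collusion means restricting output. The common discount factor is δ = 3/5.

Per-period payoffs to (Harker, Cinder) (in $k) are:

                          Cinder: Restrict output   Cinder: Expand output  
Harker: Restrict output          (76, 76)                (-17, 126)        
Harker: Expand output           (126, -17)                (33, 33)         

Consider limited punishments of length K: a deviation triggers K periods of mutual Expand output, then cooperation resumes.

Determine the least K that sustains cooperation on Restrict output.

3

IC: δ(1−δ^K)/(1−δ) ≥ (126−76)/(76−33) = 50/43.
With δ = 3/5: need 1 − δ^K ≥ 50/43·(1−3/5)/(3/5), i.e. δ^K ≤ 0.2248.
Since (3/5)^2 = 0.3600 and (3/5)^3 = 0.2160, the smallest such K is 3.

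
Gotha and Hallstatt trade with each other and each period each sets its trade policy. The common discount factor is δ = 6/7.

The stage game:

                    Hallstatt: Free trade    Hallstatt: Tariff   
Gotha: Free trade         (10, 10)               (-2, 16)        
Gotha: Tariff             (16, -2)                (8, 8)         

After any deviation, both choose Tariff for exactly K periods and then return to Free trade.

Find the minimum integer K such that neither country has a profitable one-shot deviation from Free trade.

5

No profitable deviation requires (10−8)(δ+…+δ^K) ≥ 16−10, i.e. δ+…+δ^K ≥ 3 ≈ 3.0000.
With δ = 6/7, the partial sums are K=1: 0.8571, K=2: 1.5918, K=3: 2.2216, K=4: 2.7613, K=5: 3.2240.
K = 5 is the first length at which the sum reaches 3.0000.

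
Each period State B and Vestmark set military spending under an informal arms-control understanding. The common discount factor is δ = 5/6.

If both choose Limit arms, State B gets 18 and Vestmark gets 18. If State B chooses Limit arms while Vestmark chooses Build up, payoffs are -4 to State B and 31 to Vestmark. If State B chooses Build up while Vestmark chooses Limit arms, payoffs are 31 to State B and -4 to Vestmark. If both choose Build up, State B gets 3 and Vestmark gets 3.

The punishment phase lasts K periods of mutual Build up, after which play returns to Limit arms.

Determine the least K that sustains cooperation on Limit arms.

2

IC: δ(1−δ^K)/(1−δ) ≥ (31−18)/(18−3) = 13/15.
With δ = 5/6: need 1 − δ^K ≥ 13/15·(1−5/6)/(5/6), i.e. δ^K ≤ 0.8267.
Since (5/6)^1 = 0.8333 and (5/6)^2 = 0.6944, the smallest such K is 2.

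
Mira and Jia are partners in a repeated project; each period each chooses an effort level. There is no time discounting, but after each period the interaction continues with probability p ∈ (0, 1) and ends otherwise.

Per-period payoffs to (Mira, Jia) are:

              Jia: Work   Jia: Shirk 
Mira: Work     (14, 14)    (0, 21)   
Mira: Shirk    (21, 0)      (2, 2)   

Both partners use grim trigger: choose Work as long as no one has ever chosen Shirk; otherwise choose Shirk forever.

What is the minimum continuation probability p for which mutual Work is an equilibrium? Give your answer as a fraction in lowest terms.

Expected cooperation value is 14 + p·14 + p²·14 + … = 14/(1−p); deviation gives 21 + p·2/(1−p).
14 ≥ 21(1−p) + 2p ⇒ 19p ≥ 7 ⇒ p ≥ 7/19.

7/19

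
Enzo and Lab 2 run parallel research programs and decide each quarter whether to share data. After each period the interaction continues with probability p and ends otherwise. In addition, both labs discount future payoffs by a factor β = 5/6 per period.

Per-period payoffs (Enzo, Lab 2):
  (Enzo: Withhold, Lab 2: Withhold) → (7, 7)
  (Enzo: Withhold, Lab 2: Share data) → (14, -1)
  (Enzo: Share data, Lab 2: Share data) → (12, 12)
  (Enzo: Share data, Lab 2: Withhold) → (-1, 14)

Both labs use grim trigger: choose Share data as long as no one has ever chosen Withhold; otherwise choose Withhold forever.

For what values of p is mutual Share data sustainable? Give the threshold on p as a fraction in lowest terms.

12/35

With continuation probability p and discount β, the effective per-period discount factor is βp.
Grim-trigger IC: βp ≥ (14−12)/(14−7) = 2/7.
So p ≥ (2/7)/(5/6) = 12/35.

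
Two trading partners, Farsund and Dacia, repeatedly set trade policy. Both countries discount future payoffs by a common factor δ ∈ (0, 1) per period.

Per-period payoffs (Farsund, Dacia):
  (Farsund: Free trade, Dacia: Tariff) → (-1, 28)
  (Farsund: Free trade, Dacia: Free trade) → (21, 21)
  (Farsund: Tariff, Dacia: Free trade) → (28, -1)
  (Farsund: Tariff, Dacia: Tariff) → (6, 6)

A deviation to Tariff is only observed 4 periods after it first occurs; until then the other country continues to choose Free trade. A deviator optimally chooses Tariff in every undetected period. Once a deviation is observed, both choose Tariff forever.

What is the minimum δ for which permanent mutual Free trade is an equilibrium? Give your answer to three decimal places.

A deviator earns 28 for 4 periods, then 6 forever; cooperating earns 21 forever. Multiplying the IC by (1−δ):
21 ≥ 28(1−δ^4) + 6δ^4, so 22·δ^4 ≥ 7 and δ^4 ≥ 7/22.
δ ≥ (7/22)^(1/4) ≈ 0.751.

0.751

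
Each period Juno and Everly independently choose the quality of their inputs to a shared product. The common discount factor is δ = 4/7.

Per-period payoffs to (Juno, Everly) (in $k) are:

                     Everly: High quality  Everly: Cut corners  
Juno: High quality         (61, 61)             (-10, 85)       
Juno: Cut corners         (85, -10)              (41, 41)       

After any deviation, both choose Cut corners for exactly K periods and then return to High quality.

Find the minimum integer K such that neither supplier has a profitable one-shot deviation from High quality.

5

No profitable deviation requires (61−41)(δ+…+δ^K) ≥ 85−61, i.e. δ+…+δ^K ≥ 6/5 ≈ 1.2000.
With δ = 4/7, the partial sums are K=1: 0.5714, K=2: 0.8980, K=3: 1.0845, K=4: 1.1912, K=5: 1.2521.
K = 5 is the first length at which the sum reaches 1.2000.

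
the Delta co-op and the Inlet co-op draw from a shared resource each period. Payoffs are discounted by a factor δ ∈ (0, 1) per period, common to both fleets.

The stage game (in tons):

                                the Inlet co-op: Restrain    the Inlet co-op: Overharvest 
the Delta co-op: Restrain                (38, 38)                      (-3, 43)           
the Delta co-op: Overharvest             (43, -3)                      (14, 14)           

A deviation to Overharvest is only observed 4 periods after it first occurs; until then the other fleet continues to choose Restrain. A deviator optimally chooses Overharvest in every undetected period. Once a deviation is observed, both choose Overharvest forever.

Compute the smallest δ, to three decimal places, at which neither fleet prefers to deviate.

A deviator earns 43 for 4 periods, then 14 forever; cooperating earns 38 forever. Multiplying the IC by (1−δ):
38 ≥ 43(1−δ^4) + 14δ^4, so 29·δ^4 ≥ 5 and δ^4 ≥ 5/29.
δ ≥ (5/29)^(1/4) ≈ 0.644.

0.644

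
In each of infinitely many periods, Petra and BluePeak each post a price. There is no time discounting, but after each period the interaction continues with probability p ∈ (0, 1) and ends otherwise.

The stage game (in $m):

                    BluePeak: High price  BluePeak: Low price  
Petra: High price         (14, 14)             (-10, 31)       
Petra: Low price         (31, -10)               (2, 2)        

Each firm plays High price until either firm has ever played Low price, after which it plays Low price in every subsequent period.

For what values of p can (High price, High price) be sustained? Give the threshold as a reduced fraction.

17/29

Expected cooperation value is 14 + p·14 + p²·14 + … = 14/(1−p); deviation gives 31 + p·2/(1−p).
14 ≥ 31(1−p) + 2p ⇒ 29p ≥ 17 ⇒ p ≥ 17/29.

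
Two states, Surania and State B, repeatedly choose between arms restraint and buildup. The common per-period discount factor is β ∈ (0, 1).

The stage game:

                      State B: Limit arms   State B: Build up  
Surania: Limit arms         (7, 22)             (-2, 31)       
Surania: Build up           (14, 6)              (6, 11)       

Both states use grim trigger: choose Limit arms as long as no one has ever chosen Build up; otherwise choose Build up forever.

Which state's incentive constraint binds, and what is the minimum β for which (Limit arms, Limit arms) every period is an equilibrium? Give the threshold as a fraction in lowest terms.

Surania: cooperation gives 7 each period; deviation gives 14 once then 6 forever.
  7/(1−β) ≥ 14 + 6β/(1−β) ⇒ β ≥ 7/8.
State B: cooperation gives 22 each period; deviation gives 31 once then 11 forever.
  β ≥ 9/20.
Both must hold, so the binding constraint is Surania's: β ≥ 7/8.

Surania; β ≥ 7/8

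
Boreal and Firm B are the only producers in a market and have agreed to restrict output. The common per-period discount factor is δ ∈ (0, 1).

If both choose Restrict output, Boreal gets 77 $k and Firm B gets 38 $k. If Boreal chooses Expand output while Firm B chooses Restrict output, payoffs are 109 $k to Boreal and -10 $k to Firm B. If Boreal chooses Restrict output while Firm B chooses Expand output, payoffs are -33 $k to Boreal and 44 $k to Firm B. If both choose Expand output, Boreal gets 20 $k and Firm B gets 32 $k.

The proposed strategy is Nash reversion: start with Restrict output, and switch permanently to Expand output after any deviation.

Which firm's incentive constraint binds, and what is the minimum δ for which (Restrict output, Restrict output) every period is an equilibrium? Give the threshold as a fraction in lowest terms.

For Boreal: deviation gain 109−77 = 32, per-period punishment loss 77−20 = 57. IC gives δ ≥ 32/89.
For Firm B: gain 6, loss 6 per period, so δ ≥ 6/12 = 1/2.
The tighter constraint is Firm B's, so cooperation needs δ ≥ 1/2.

Firm B; δ ≥ 1/2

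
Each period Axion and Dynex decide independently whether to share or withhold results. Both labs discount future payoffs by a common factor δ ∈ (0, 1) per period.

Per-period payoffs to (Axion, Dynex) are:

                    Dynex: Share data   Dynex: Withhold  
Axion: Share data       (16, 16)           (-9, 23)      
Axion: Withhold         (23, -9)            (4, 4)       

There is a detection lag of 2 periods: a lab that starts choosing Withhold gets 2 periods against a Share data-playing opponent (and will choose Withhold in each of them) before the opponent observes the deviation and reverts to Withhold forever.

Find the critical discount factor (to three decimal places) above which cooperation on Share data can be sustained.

0.607

The best deviation is to choose Withhold for all 2 undetected periods, earning 23 each, then 4 forever once detected.
Deviation value: 23(1−δ^2)/(1−δ) + 4δ^2/(1−δ); cooperation value: 16/(1−δ).
IC: 16 ≥ 23(1−δ^2) + 4δ^2 = 23 − 19δ^2.
So δ^2 ≥ 7/19, giving δ ≥ (7/19)^(1/2) ≈ 0.607.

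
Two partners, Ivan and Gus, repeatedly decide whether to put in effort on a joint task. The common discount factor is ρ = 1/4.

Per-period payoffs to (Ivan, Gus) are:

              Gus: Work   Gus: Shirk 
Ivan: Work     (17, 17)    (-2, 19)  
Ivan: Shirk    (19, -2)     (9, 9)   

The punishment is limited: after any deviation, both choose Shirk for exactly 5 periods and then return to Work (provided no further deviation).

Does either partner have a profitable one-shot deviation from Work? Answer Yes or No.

Comparing payoff streams over the 6 periods until play realigns: cooperate → 17(1+ρ+…+ρ^5); deviate → 19 + 9(ρ+…+ρ^5).
Cooperation is sustained iff (17−9)(ρ+…+ρ^5) ≥ 19−17.
ρ+…+ρ^5 = 1/4·(1−(1/4)^5)/(1−1/4) = 0.3330, and (19−17)/(17−9) = 0.2500.
0.3330 ≥ 0.2500, so cooperation is sustainable.

No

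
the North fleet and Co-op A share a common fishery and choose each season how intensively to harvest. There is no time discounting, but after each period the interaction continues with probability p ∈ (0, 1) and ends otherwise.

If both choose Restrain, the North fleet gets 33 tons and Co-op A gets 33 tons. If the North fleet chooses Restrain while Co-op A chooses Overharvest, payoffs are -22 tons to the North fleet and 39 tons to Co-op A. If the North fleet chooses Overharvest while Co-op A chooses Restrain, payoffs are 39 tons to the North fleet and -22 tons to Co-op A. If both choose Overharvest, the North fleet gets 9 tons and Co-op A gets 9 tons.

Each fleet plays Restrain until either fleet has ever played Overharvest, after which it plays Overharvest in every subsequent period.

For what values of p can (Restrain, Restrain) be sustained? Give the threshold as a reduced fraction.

1/5

With no time discounting, the continuation probability p plays the role of the discount factor.
Grim-trigger IC: 33/(1−p) ≥ 39 + 9p/(1−p) ⇒ p ≥ (39−33)/(39−9) = 1/5.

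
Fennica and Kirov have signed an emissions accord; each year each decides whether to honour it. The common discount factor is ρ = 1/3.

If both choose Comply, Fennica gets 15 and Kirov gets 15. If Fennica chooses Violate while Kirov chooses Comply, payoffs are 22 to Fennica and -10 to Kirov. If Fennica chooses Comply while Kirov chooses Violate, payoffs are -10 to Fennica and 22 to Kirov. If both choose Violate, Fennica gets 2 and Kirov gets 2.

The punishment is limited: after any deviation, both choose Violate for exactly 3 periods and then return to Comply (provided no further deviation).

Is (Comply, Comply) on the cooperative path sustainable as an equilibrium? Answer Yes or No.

Comparing payoff streams over the 4 periods until play realigns: cooperate → 15(1+ρ+…+ρ^3); deviate → 22 + 2(ρ+…+ρ^3).
Cooperation is sustained iff (15−2)(ρ+…+ρ^3) ≥ 22−15.
ρ+…+ρ^3 = 1/3·(1−(1/3)^3)/(1−1/3) = 0.4815, and (22−15)/(15−2) = 0.5385.
0.4815 < 0.5385, so cooperation is not sustainable.

No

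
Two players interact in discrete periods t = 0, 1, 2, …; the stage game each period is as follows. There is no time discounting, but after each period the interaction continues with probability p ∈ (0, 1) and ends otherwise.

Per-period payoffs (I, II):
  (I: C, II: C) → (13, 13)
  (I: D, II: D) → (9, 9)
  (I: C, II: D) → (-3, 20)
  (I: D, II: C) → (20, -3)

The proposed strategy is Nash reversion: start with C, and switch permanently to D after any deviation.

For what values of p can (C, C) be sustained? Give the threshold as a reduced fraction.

7/11

Expected cooperation value is 13 + p·13 + p²·13 + … = 13/(1−p); deviation gives 20 + p·9/(1−p).
13 ≥ 20(1−p) + 9p ⇒ 11p ≥ 7 ⇒ p ≥ 7/11.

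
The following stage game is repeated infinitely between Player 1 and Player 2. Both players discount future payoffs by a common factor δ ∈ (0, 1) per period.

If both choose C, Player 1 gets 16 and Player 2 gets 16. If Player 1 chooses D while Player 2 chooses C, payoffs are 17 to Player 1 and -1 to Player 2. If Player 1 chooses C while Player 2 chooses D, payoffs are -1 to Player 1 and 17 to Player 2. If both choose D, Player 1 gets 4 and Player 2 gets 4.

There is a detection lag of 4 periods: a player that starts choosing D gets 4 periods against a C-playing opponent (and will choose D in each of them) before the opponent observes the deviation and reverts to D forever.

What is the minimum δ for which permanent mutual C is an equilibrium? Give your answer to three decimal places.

0.527

Deviating for the 4 undetected periods gains 17−16 = 1 per period over cooperation, then loses 16−4 = 12 per period forever once punishment starts.
Gain: 1(1 + δ + … + δ^3); loss: 12·δ^4/(1−δ).
No profitable deviation ⇔ 1(1−δ^4) ≤ 12·δ^4, i.e. δ^4 ≥ 1/(1+12) = 1/13.
Hence δ ≥ (1/13)^(1/4) ≈ 0.527.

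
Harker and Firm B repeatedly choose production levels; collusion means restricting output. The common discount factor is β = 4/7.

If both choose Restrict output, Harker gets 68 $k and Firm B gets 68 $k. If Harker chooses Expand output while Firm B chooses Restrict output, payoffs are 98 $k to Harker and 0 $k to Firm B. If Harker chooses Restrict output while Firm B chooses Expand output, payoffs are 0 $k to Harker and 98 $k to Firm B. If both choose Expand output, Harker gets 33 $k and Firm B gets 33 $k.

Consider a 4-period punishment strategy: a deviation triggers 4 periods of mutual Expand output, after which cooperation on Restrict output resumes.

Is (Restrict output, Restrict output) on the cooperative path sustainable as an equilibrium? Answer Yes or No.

A one-shot deviation gives 98 now, then 33 for 4 periods, then back to 68.
Gain from deviating: (98−68) today; loss: (68−33) in each of the next 4 periods.
No-deviation condition: (68−33)(β+…+β^4) ≥ 98−68, i.e. β+…+β^4 ≥ 6/7.
At β = 4/7: β+…+β^4 = 1.1912 ≥ 0.8571.
So cooperation is sustainable.

Yes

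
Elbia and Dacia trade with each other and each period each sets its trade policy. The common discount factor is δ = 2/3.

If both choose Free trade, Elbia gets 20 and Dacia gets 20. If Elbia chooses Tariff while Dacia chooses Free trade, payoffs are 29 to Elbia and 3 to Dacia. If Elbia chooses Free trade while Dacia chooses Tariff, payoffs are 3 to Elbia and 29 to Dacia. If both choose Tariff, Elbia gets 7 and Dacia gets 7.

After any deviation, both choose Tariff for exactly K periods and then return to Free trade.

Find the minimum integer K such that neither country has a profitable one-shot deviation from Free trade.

Need Σ_{k=1}^{K} δ^k ≥ (29−20)/(20−7) = 0.6923 at δ = 2/3.
At K = 1 the sum is 0.6667 < 0.6923; at K = 2 it is 1.1111 ≥ 0.6923.
So the minimum punishment length is K = 2.

2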